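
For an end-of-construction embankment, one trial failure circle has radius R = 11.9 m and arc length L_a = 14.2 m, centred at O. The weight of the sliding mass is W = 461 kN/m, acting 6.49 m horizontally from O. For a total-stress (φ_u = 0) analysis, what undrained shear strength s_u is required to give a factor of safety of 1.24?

FS = s_u·L_a·R / (W·d), so s_u = FS·W·d / (L_a·R).
s_u = 1.24·461·6.49 / (14.20·11.9) = 3709.9 / 168.98 = 21.95 kPa

s_u = 22.0 kPa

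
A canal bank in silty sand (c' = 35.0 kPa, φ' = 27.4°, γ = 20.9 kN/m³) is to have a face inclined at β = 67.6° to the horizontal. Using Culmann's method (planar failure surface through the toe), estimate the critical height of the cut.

H_c = 23.28 m

Culmann's analysis gives the critical failure plane at α_cr = (β + φ')/2 = (67.6 + 27.4)/2 = 47.5°, and the critical height
H_c = (4c'/γ) · sinβ cosφ' / [1 − cos(β − φ')]
    = (4·35.0/20.9) · sin67.6°·cos27.4° / [1 − cos(40.2°)]
    = 6.699 · 0.9245·0.8878 / [1 − 0.7638]
    = 6.699 · 0.8208 / 0.2362
    = 23.28 m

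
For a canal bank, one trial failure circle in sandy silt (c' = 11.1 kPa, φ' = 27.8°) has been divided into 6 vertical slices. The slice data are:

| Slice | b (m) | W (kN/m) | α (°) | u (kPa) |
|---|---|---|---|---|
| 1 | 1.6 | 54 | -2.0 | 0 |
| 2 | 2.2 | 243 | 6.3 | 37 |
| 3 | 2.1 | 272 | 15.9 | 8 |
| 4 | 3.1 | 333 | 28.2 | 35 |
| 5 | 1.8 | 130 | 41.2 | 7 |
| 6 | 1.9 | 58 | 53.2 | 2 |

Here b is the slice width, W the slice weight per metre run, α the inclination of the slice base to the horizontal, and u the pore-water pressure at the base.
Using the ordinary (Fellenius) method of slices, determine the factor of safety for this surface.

FS = 1.43

Ordinary method of slices: FS = Σ[c'·Δl_i + (W_i cosα_i − u_i·Δl_i)·tanφ'] / Σ W_i sinα_i, with Δl_i = b_i / cosα_i.
Slice 1: Δl = 1.6/cos(-2.0°) = 1.601 m; N'_1 = 54·cos(-2.0°) − 0·1.601 = 54.0; c'Δl = 17.77; W sinα = -1.9
Slice 2: Δl = 2.2/cos6.3° = 2.213 m; N'_2 = 243·cos6.3° − 37·2.213 = 159.6; c'Δl = 24.57; W sinα = 26.7
Slice 3: Δl = 2.1/cos15.9° = 2.184 m; N'_3 = 272·cos15.9° − 8·2.184 = 244.1; c'Δl = 24.24; W sinα = 74.5
Slice 4: Δl = 3.1/cos28.2° = 3.518 m; N'_4 = 333·cos28.2° − 35·3.518 = 170.4; c'Δl = 39.04; W sinα = 157.4
Slice 5: Δl = 1.8/cos41.2° = 2.392 m; N'_5 = 130·cos41.2° − 7·2.392 = 81.1; c'Δl = 26.55; W sinα = 85.6
Slice 6: Δl = 1.9/cos53.2° = 3.172 m; N'_6 = 58·cos53.2° − 2·3.172 = 28.4; c'Δl = 35.21; W sinα = 46.4
Σc'Δl = 167.4 kN/m; ΣN' = 737.6 kN/m; ΣW sinα = 388.7 kN/m
Resisting = 167.4 + 737.6·tan27.8° = 167.4 + 388.9 = 556.3 kN/m
FS = 556.3 / 388.7 = 1.431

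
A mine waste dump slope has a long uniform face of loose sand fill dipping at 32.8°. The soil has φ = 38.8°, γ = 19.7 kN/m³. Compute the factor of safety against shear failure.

FS = 1.25

For a dry cohesionless infinite slope the factor of safety is FS = tanφ / tanβ.
FS = tan38.8° / tan32.8° = 0.8040 / 0.6445 = 1.248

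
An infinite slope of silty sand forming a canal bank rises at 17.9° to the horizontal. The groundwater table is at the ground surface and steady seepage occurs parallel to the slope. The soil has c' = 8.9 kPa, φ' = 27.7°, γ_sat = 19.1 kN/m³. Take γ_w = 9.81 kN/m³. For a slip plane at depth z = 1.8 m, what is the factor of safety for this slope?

FS = 1.68

With seepage parallel to the slope and the water table at the surface, the effective normal stress on the slip plane uses the buoyant unit weight γ' = γ_sat − γ_w while the driving shear stress uses γ_sat:
FS = [c' + γ' z cos²β tanφ'] / [γ_sat z sinβ cosβ]
γ' = 19.1 − 9.81 = 9.29 kN/m³
Numerator = 8.9 + 9.29·1.8·cos²17.9°·tan27.7° = 8.9 + 9.29·1.8·0.9055·0.5250 = 16.850 kPa
Denominator = 19.1·1.8·sin17.9°·cos17.9° = 19.1·1.8·0.3074·0.9516 = 10.055 kPa
FS = 16.850 / 10.055 = 1.676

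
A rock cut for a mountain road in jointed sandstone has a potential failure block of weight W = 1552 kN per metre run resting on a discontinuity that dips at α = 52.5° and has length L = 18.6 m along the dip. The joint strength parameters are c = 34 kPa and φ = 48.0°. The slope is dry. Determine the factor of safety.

FS = 1.37

Resolving the block weight along and normal to the plane and applying the Mohr–Coulomb strength on the joint:
N' = W cosα = 1552·cos52.5° = 944.8 kN/m
Driving force T = W sinα = 1552·sin52.5° = 1231.3 kN/m
Resisting force R = c·L + N'·tanφ = 34·18.6 + 944.8·tan48.0° = 632.4 + 1049.3 = 1681.7 kN/m
FS = R / T = 1681.7 / 1231.3 = 1.366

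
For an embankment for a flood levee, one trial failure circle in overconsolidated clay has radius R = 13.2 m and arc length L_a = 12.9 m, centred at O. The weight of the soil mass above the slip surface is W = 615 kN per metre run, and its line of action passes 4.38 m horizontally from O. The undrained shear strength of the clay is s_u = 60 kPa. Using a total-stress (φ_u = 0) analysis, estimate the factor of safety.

FS = 3.79

Taking moments about the centre O, the resisting moment is provided by the undrained shear strength acting along the arc:
M_R = s_u·L_a·R = 60·12.90·13.2 = 10216.8 kN·m/m
M_D = W·d = 615·4.38 = 2693.7 kN·m/m
FS = M_R / M_D = 10216.8 / 2693.7 = 3.793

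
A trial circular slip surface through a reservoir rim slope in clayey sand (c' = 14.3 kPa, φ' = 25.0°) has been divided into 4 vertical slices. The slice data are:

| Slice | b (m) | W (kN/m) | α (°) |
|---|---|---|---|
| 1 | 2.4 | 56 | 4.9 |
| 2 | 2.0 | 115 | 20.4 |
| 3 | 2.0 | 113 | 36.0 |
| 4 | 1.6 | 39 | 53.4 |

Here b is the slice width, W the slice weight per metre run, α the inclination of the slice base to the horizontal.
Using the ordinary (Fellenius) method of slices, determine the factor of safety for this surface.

Ordinary method of slices: FS = Σ[c'·Δl_i + (W_i cosα_i)·tanφ'] / Σ W_i sinα_i, with Δl_i = b_i / cosα_i.
Slice 1: Δl = 2.4/cos4.9° = 2.409 m; N'_1 = 56·cos4.9° = 55.8; c'Δl = 34.45; W sinα = 4.8
Slice 2: Δl = 2.0/cos20.4° = 2.134 m; N'_2 = 115·cos20.4° = 107.8; c'Δl = 30.51; W sinα = 40.1
Slice 3: Δl = 2.0/cos36.0° = 2.472 m; N'_3 = 113·cos36.0° = 91.4; c'Δl = 35.35; W sinα = 66.4
Slice 4: Δl = 1.6/cos53.4° = 2.684 m; N'_4 = 39·cos53.4° = 23.3; c'Δl = 38.37; W sinα = 31.3
Σc'Δl = 138.7 kN/m; ΣN' = 278.3 kN/m; ΣW sinα = 142.6 kN/m
Resisting = 138.7 + 278.3·tan25.0° = 138.7 + 129.8 = 268.4 kN/m
FS = 268.4 / 142.6 = 1.882

FS = 1.88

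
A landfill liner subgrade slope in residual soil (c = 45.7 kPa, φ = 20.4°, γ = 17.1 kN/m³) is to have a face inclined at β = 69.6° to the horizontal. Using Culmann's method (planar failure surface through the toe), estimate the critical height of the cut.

Culmann's analysis gives the critical failure plane at α_cr = (β + φ)/2 = (69.6 + 20.4)/2 = 45.0°, and the critical height
H_c = (4c/γ) · sinβ cosφ / [1 − cos(β − φ)]
    = (4·45.7/17.1) · sin69.6°·cos20.4° / [1 − cos(49.2°)]
    = 10.690 · 0.9373·0.9373 / [1 − 0.6534]
    = 10.690 · 0.8785 / 0.3466
    = 27.10 m

H_c = 27.10 m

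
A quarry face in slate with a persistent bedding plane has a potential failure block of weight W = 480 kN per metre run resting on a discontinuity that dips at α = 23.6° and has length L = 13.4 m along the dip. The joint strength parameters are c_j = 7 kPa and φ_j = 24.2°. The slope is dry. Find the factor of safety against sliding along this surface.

Resolving the block weight along and normal to the plane and applying the Mohr–Coulomb strength on the joint:
N' = W cosα = 480·cos23.6° = 439.9 kN/m
Driving force T = W sinα = 480·sin23.6° = 192.2 kN/m
Resisting force R = c_j·L + N'·tanφ_j = 7·13.4 + 439.9·tan24.2° = 93.8 + 197.7 = 291.5 kN/m
FS = R / T = 291.5 / 192.2 = 1.517

FS = 1.52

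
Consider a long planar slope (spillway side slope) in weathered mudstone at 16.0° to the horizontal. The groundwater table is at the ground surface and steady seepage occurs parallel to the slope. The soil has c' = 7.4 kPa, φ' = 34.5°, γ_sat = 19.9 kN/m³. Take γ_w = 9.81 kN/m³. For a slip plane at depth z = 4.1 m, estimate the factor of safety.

FS = 1.56

With seepage parallel to the slope and the water table at the surface, the effective normal stress on the slip plane uses the buoyant unit weight γ' = γ_sat − γ_w while the driving shear stress uses γ_sat:
FS = [c' + γ' z cos²β tanφ'] / [γ_sat z sinβ cosβ]
γ' = 19.9 − 9.81 = 10.09 kN/m³
Numerator = 7.4 + 10.09·4.1·cos²16.0°·tan34.5° = 7.4 + 10.09·4.1·0.9240·0.6873 = 33.672 kPa
Denominator = 19.9·4.1·sin16.0°·cos16.0° = 19.9·4.1·0.2756·0.9613 = 21.618 kPa
FS = 33.672 / 21.618 = 1.558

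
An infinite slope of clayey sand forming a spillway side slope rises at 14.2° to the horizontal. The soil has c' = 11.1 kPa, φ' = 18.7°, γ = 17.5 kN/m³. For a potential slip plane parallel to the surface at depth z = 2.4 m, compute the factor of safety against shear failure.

For an infinite slope with a slip plane parallel to the surface (no pore pressure): FS = [c' + γz cos²β tanφ'] / [γz sinβ cosβ].
γz = 17.5·2.4 = 42.00 kN/m²
Numerator = 11.1 + 42.00·cos²14.2°·tan18.7° = 11.1 + 42.00·0.9398·0.3385 = 24.461 kPa
Denominator = 42.00·sin14.2°·cos14.2° = 42.00·0.2453·0.9694 = 9.988 kPa
FS = 24.461 / 9.988 = 2.449

FS = 2.45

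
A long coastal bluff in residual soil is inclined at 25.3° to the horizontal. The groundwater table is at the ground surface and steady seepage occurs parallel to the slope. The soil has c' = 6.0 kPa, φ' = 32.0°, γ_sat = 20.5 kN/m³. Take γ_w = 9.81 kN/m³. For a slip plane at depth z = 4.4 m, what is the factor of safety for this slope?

With seepage parallel to the slope and the water table at the surface, the effective normal stress on the slip plane uses the buoyant unit weight γ' = γ_sat − γ_w while the driving shear stress uses γ_sat:
FS = [c' + γ' z cos²β tanφ'] / [γ_sat z sinβ cosβ]
γ' = 20.5 − 9.81 = 10.69 kN/m³
Numerator = 6.0 + 10.69·4.4·cos²25.3°·tan32.0° = 6.0 + 10.69·4.4·0.8174·0.6249 = 30.023 kPa
Denominator = 20.5·4.4·sin25.3°·cos25.3° = 20.5·4.4·0.4274·0.9041 = 34.850 kPa
FS = 30.023 / 34.850 = 0.861

FS = 0.86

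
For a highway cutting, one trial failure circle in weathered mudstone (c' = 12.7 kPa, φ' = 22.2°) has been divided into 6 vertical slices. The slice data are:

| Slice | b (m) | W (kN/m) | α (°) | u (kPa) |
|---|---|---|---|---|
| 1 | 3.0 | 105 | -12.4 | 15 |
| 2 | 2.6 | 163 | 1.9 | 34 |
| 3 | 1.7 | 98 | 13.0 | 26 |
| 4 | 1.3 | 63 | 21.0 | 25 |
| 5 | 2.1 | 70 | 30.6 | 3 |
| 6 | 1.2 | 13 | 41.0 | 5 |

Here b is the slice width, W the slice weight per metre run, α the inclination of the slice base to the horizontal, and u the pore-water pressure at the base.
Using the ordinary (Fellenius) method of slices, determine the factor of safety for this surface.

FS = 3.76

Ordinary method of slices: FS = Σ[c'·Δl_i + (W_i cosα_i − u_i·Δl_i)·tanφ'] / Σ W_i sinα_i, with Δl_i = b_i / cosα_i.
Slice 1: Δl = 3.0/cos(-12.4°) = 3.072 m; N'_1 = 105·cos(-12.4°) − 15·3.072 = 56.5; c'Δl = 39.01; W sinα = -22.5
Slice 2: Δl = 2.6/cos1.9° = 2.601 m; N'_2 = 163·cos1.9° − 34·2.601 = 74.5; c'Δl = 33.04; W sinα = 5.4
Slice 3: Δl = 1.7/cos13.0° = 1.745 m; N'_3 = 98·cos13.0° − 26·1.745 = 50.1; c'Δl = 22.16; W sinα = 22.0
Slice 4: Δl = 1.3/cos21.0° = 1.392 m; N'_4 = 63·cos21.0° − 25·1.392 = 24.0; c'Δl = 17.68; W sinα = 22.6
Slice 5: Δl = 2.1/cos30.6° = 2.440 m; N'_5 = 70·cos30.6° − 3·2.440 = 52.9; c'Δl = 30.98; W sinα = 35.6
Slice 6: Δl = 1.2/cos41.0° = 1.590 m; N'_6 = 13·cos41.0° − 5·1.590 = 1.9; c'Δl = 20.19; W sinα = 8.5
Σc'Δl = 163.1 kN/m; ΣN' = 259.9 kN/m; ΣW sinα = 71.6 kN/m
Resisting = 163.1 + 259.9·tan22.2° = 163.1 + 106.0 = 269.1 kN/m
FS = 269.1 / 71.6 = 3.756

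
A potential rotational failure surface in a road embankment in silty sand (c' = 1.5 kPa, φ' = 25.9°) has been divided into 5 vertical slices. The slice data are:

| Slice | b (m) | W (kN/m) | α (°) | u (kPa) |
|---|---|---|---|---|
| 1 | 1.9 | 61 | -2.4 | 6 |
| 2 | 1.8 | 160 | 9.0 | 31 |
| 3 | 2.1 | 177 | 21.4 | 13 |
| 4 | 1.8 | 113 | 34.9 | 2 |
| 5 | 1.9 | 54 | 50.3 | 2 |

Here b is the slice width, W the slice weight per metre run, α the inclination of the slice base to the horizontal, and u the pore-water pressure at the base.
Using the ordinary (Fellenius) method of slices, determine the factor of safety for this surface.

Ordinary method of slices: FS = Σ[c'·Δl_i + (W_i cosα_i − u_i·Δl_i)·tanφ'] / Σ W_i sinα_i, with Δl_i = b_i / cosα_i.
Slice 1: Δl = 1.9/cos(-2.4°) = 1.902 m; N'_1 = 61·cos(-2.4°) − 6·1.902 = 49.5; c'Δl = 2.85; W sinα = -2.6
Slice 2: Δl = 1.8/cos9.0° = 1.822 m; N'_2 = 160·cos9.0° − 31·1.822 = 101.5; c'Δl = 2.73; W sinα = 25.0
Slice 3: Δl = 2.1/cos21.4° = 2.256 m; N'_3 = 177·cos21.4° − 13·2.256 = 135.5; c'Δl = 3.38; W sinα = 64.6
Slice 4: Δl = 1.8/cos34.9° = 2.195 m; N'_4 = 113·cos34.9° − 2·2.195 = 88.3; c'Δl = 3.29; W sinα = 64.7
Slice 5: Δl = 1.9/cos50.3° = 2.974 m; N'_5 = 54·cos50.3° − 2·2.974 = 28.5; c'Δl = 4.46; W sinα = 41.5
Σc'Δl = 16.7 kN/m; ΣN' = 403.4 kN/m; ΣW sinα = 193.3 kN/m
Resisting = 16.7 + 403.4·tan25.9° = 16.7 + 195.9 = 212.6 kN/m
FS = 212.6 / 193.3 = 1.100

FS = 1.10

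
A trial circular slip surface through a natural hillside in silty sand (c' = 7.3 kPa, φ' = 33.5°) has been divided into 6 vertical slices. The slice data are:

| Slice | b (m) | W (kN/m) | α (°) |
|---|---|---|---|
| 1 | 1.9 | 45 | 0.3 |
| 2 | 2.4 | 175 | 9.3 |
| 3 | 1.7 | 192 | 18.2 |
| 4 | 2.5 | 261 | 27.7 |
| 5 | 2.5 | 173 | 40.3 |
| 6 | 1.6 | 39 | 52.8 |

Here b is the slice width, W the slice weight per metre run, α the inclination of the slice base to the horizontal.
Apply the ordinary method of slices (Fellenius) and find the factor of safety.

FS = 1.78

Ordinary method of slices: FS = Σ[c'·Δl_i + (W_i cosα_i)·tanφ'] / Σ W_i sinα_i, with Δl_i = b_i / cosα_i.
Slice 1: Δl = 1.9/cos0.3° = 1.900 m; N'_1 = 45·cos0.3° = 45.0; c'Δl = 13.87; W sinα = 0.2
Slice 2: Δl = 2.4/cos9.3° = 2.432 m; N'_2 = 175·cos9.3° = 172.7; c'Δl = 17.75; W sinα = 28.3
Slice 3: Δl = 1.7/cos18.2° = 1.790 m; N'_3 = 192·cos18.2° = 182.4; c'Δl = 13.06; W sinα = 60.0
Slice 4: Δl = 2.5/cos27.7° = 2.824 m; N'_4 = 261·cos27.7° = 231.1; c'Δl = 20.61; W sinα = 121.3
Slice 5: Δl = 2.5/cos40.3° = 3.278 m; N'_5 = 173·cos40.3° = 131.9; c'Δl = 23.93; W sinα = 111.9
Slice 6: Δl = 1.6/cos52.8° = 2.646 m; N'_6 = 39·cos52.8° = 23.6; c'Δl = 19.32; W sinα = 31.1
Σc'Δl = 108.5 kN/m; ΣN' = 786.7 kN/m; ΣW sinα = 352.8 kN/m
Resisting = 108.5 + 786.7·tan33.5° = 108.5 + 520.7 = 629.3 kN/m
FS = 629.3 / 352.8 = 1.784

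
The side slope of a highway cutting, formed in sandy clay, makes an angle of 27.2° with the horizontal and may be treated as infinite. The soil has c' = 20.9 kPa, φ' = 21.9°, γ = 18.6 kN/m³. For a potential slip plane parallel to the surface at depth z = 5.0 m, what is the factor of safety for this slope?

For an infinite slope with a slip plane parallel to the surface (no pore pressure): FS = [c' + γz cos²β tanφ'] / [γz sinβ cosβ].
γz = 18.6·5.0 = 93.00 kN/m²
Numerator = 20.9 + 93.00·cos²27.2°·tan21.9° = 20.9 + 93.00·0.7911·0.4020 = 50.474 kPa
Denominator = 93.00·sin27.2°·cos27.2° = 93.00·0.4571·0.8894 = 37.809 kPa
FS = 50.474 / 37.809 = 1.335

FS = 1.33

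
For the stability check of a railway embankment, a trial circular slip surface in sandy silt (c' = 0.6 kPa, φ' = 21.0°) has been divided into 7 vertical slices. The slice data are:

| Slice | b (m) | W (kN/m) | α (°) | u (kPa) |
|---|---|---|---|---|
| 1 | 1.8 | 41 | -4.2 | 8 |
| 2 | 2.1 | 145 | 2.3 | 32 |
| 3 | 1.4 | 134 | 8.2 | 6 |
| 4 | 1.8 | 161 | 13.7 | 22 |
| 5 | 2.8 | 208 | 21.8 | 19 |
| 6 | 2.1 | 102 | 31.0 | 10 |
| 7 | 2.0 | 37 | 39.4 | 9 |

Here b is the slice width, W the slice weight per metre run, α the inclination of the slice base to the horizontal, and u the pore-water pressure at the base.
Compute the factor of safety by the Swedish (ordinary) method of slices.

Ordinary method of slices: FS = Σ[c'·Δl_i + (W_i cosα_i − u_i·Δl_i)·tanφ'] / Σ W_i sinα_i, with Δl_i = b_i / cosα_i.
Slice 1: Δl = 1.8/cos(-4.2°) = 1.805 m; N'_1 = 41·cos(-4.2°) − 8·1.805 = 26.5; c'Δl = 1.08; W sinα = -3.0
Slice 2: Δl = 2.1/cos2.3° = 2.102 m; N'_2 = 145·cos2.3° − 32·2.102 = 77.6; c'Δl = 1.26; W sinα = 5.8
Slice 3: Δl = 1.4/cos8.2° = 1.414 m; N'_3 = 134·cos8.2° − 6·1.414 = 124.1; c'Δl = 0.85; W sinα = 19.1
Slice 4: Δl = 1.8/cos13.7° = 1.853 m; N'_4 = 161·cos13.7° − 22·1.853 = 115.7; c'Δl = 1.11; W sinα = 38.1
Slice 5: Δl = 2.8/cos21.8° = 3.016 m; N'_5 = 208·cos21.8° − 19·3.016 = 135.8; c'Δl = 1.81; W sinα = 77.2
Slice 6: Δl = 2.1/cos31.0° = 2.450 m; N'_6 = 102·cos31.0° − 10·2.450 = 62.9; c'Δl = 1.47; W sinα = 52.5
Slice 7: Δl = 2.0/cos39.4° = 2.588 m; N'_7 = 37·cos39.4° − 9·2.588 = 5.3; c'Δl = 1.55; W sinα = 23.5
Σc'Δl = 9.1 kN/m; ΣN' = 547.9 kN/m; ΣW sinα = 213.3 kN/m
Resisting = 9.1 + 547.9·tan21.0° = 9.1 + 210.3 = 219.5 kN/m
FS = 219.5 / 213.3 = 1.029

FS = 1.03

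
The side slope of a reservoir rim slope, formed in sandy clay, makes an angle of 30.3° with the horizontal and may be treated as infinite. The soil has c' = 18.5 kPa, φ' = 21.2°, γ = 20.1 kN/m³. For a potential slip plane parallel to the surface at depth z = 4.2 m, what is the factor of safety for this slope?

FS = 1.17

For an infinite slope with a slip plane parallel to the surface (no pore pressure): FS = [c' + γz cos²β tanφ'] / [γz sinβ cosβ].
γz = 20.1·4.2 = 84.42 kN/m²
Numerator = 18.5 + 84.42·cos²30.3°·tan21.2° = 18.5 + 84.42·0.7455·0.3879 = 42.909 kPa
Denominator = 84.42·sin30.3°·cos30.3° = 84.42·0.5045·0.8634 = 36.774 kPa
FS = 42.909 / 36.774 = 1.167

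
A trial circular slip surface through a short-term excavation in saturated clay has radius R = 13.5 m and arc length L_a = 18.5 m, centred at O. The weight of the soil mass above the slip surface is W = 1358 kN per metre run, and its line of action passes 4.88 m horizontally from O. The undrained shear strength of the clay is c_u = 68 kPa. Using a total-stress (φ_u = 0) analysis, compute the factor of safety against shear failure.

FS = 2.56

Taking moments about the centre O, the resisting moment is provided by the undrained shear strength acting along the arc:
M_R = c_u·L_a·R = 68·18.50·13.5 = 16983.0 kN·m/m
M_D = W·d = 1358·4.88 = 6627.0 kN·m/m
FS = M_R / M_D = 16983.0 / 6627.0 = 2.563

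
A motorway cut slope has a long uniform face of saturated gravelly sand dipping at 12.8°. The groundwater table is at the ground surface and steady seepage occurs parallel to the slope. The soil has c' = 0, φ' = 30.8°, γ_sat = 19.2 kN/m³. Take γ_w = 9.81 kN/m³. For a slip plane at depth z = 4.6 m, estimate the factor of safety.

FS = 1.28

With seepage parallel to the slope and the water table at the surface, the effective normal stress on the slip plane uses the buoyant unit weight γ' = γ_sat − γ_w while the driving shear stress uses γ_sat:
FS = [c' + γ' z cos²β tanφ'] / [γ_sat z sinβ cosβ]
(For c' = 0 this reduces to FS = (γ'/γ_sat)·tanφ'/tanβ.)
γ' = 19.2 − 9.81 = 9.39 kN/m³
Numerator = 0.0 + 9.39·4.6·cos²12.8°·tan30.8° = 0.0 + 9.39·4.6·0.9509·0.5961 = 24.485 kPa
Denominator = 19.2·4.6·sin12.8°·cos12.8° = 19.2·4.6·0.2215·0.9751 = 19.081 kPa
FS = 24.485 / 19.081 = 1.283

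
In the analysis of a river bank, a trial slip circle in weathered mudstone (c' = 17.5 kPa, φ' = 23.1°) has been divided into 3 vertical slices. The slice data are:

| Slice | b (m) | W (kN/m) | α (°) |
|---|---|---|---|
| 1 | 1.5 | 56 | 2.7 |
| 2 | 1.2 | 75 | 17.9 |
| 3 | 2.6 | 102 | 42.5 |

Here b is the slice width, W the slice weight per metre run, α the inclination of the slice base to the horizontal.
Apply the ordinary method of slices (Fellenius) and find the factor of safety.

Ordinary method of slices: FS = Σ[c'·Δl_i + (W_i cosα_i)·tanφ'] / Σ W_i sinα_i, with Δl_i = b_i / cosα_i.
Slice 1: Δl = 1.5/cos2.7° = 1.502 m; N'_1 = 56·cos2.7° = 55.9; c'Δl = 26.28; W sinα = 2.6
Slice 2: Δl = 1.2/cos17.9° = 1.261 m; N'_2 = 75·cos17.9° = 71.4; c'Δl = 22.07; W sinα = 23.1
Slice 3: Δl = 2.6/cos42.5° = 3.526 m; N'_3 = 102·cos42.5° = 75.2; c'Δl = 61.71; W sinα = 68.9
Σc'Δl = 110.1 kN/m; ΣN' = 202.5 kN/m; ΣW sinα = 94.6 kN/m
Resisting = 110.1 + 202.5·tan23.1° = 110.1 + 86.4 = 196.4 kN/m
FS = 196.4 / 94.6 = 2.077

FS = 2.08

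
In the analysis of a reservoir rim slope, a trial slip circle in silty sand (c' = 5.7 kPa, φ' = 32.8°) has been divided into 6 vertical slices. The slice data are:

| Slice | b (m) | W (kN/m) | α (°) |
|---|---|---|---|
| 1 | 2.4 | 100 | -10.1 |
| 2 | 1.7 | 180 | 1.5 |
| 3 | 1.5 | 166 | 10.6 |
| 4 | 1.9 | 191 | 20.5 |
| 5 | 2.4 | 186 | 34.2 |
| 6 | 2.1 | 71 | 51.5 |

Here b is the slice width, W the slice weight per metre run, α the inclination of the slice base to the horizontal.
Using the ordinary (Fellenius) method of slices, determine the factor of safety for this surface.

FS = 2.48

Ordinary method of slices: FS = Σ[c'·Δl_i + (W_i cosα_i)·tanφ'] / Σ W_i sinα_i, with Δl_i = b_i / cosα_i.
Slice 1: Δl = 2.4/cos(-10.1°) = 2.438 m; N'_1 = 100·cos(-10.1°) = 98.5; c'Δl = 13.90; W sinα = -17.5
Slice 2: Δl = 1.7/cos1.5° = 1.701 m; N'_2 = 180·cos1.5° = 179.9; c'Δl = 9.69; W sinα = 4.7
Slice 3: Δl = 1.5/cos10.6° = 1.526 m; N'_3 = 166·cos10.6° = 163.2; c'Δl = 8.70; W sinα = 30.5
Slice 4: Δl = 1.9/cos20.5° = 2.028 m; N'_4 = 191·cos20.5° = 178.9; c'Δl = 11.56; W sinα = 66.9
Slice 5: Δl = 2.4/cos34.2° = 2.902 m; N'_5 = 186·cos34.2° = 153.8; c'Δl = 16.54; W sinα = 104.5
Slice 6: Δl = 2.1/cos51.5° = 3.373 m; N'_6 = 71·cos51.5° = 44.2; c'Δl = 19.23; W sinα = 55.6
Σc'Δl = 79.6 kN/m; ΣN' = 818.5 kN/m; ΣW sinα = 244.7 kN/m
Resisting = 79.6 + 818.5·tan32.8° = 79.6 + 527.5 = 607.1 kN/m
FS = 607.1 / 244.7 = 2.481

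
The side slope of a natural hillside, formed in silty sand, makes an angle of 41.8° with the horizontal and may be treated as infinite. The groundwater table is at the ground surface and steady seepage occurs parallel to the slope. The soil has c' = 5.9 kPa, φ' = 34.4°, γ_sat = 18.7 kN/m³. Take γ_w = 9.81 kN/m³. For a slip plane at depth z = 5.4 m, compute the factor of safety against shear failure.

With seepage parallel to the slope and the water table at the surface, the effective normal stress on the slip plane uses the buoyant unit weight γ' = γ_sat − γ_w while the driving shear stress uses γ_sat:
FS = [c' + γ' z cos²β tanφ'] / [γ_sat z sinβ cosβ]
γ' = 18.7 − 9.81 = 8.89 kN/m³
Numerator = 5.9 + 8.89·5.4·cos²41.8°·tan34.4° = 5.9 + 8.89·5.4·0.5557·0.6847 = 24.167 kPa
Denominator = 18.7·5.4·sin41.8°·cos41.8° = 18.7·5.4·0.6665·0.7455 = 50.175 kPa
FS = 24.167 / 50.175 = 0.482

FS = 0.48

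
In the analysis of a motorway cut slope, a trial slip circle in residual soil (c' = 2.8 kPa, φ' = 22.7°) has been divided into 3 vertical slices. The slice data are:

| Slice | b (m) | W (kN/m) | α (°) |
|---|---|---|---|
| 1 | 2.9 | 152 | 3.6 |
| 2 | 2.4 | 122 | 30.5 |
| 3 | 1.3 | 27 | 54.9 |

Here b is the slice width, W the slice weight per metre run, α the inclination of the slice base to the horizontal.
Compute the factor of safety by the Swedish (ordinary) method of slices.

FS = 1.46

Ordinary method of slices: FS = Σ[c'·Δl_i + (W_i cosα_i)·tanφ'] / Σ W_i sinα_i, with Δl_i = b_i / cosα_i.
Slice 1: Δl = 2.9/cos3.6° = 2.906 m; N'_1 = 152·cos3.6° = 151.7; c'Δl = 8.14; W sinα = 9.5
Slice 2: Δl = 2.4/cos30.5° = 2.785 m; N'_2 = 122·cos30.5° = 105.1; c'Δl = 7.80; W sinα = 61.9
Slice 3: Δl = 1.3/cos54.9° = 2.261 m; N'_3 = 27·cos54.9° = 15.5; c'Δl = 6.33; W sinα = 22.1
Σc'Δl = 22.3 kN/m; ΣN' = 272.3 kN/m; ΣW sinα = 93.6 kN/m
Resisting = 22.3 + 272.3·tan22.7° = 22.3 + 113.9 = 136.2 kN/m
FS = 136.2 / 93.6 = 1.456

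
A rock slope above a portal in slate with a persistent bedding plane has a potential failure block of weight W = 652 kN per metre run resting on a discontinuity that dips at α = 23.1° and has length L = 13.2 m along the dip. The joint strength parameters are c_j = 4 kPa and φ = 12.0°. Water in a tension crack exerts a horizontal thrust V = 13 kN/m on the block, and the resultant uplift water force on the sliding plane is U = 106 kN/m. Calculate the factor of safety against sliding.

FS = 0.59

Resolving the block weight along and normal to the plane and applying the Mohr–Coulomb strength on the joint:
N' = W cosα − U − V sinα = 652·cos23.1° − 106 − 13·sin23.1° = 488.6 kN/m
Driving force T = W sinα + V cosα = 652·sin23.1° + 13·cos23.1° = 267.8 kN/m
Resisting force R = c_j·L + N'·tanφ = 4·13.2 + 488.6·tan12.0° = 52.8 + 103.9 = 156.7 kN/m
FS = R / T = 156.7 / 267.8 = 0.585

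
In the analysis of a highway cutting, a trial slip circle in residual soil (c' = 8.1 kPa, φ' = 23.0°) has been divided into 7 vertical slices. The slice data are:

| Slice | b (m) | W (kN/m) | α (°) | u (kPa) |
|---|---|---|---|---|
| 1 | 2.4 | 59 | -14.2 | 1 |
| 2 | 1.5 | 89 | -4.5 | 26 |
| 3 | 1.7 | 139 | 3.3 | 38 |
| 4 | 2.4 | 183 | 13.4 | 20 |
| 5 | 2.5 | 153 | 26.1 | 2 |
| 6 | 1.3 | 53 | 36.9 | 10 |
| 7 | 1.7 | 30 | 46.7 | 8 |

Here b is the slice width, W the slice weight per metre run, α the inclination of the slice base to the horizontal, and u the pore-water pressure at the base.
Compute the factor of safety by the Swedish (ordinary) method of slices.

FS = 2.13

Ordinary method of slices: FS = Σ[c'·Δl_i + (W_i cosα_i − u_i·Δl_i)·tanφ'] / Σ W_i sinα_i, with Δl_i = b_i / cosα_i.
Slice 1: Δl = 2.4/cos(-14.2°) = 2.476 m; N'_1 = 59·cos(-14.2°) − 1·2.476 = 54.7; c'Δl = 20.05; W sinα = -14.5
Slice 2: Δl = 1.5/cos(-4.5°) = 1.505 m; N'_2 = 89·cos(-4.5°) − 26·1.505 = 49.6; c'Δl = 12.19; W sinα = -7.0
Slice 3: Δl = 1.7/cos3.3° = 1.703 m; N'_3 = 139·cos3.3° − 38·1.703 = 74.1; c'Δl = 13.79; W sinα = 8.0
Slice 4: Δl = 2.4/cos13.4° = 2.467 m; N'_4 = 183·cos13.4° − 20·2.467 = 128.7; c'Δl = 19.98; W sinα = 42.4
Slice 5: Δl = 2.5/cos26.1° = 2.784 m; N'_5 = 153·cos26.1° − 2·2.784 = 131.8; c'Δl = 22.55; W sinα = 67.3
Slice 6: Δl = 1.3/cos36.9° = 1.626 m; N'_6 = 53·cos36.9° − 10·1.626 = 26.1; c'Δl = 13.17; W sinα = 31.8
Slice 7: Δl = 1.7/cos46.7° = 2.479 m; N'_7 = 30·cos46.7° − 8·2.479 = 0.7; c'Δl = 20.08; W sinα = 21.8
Σc'Δl = 121.8 kN/m; ΣN' = 465.8 kN/m; ΣW sinα = 149.9 kN/m
Resisting = 121.8 + 465.8·tan23.0° = 121.8 + 197.7 = 319.5 kN/m
FS = 319.5 / 149.9 = 2.131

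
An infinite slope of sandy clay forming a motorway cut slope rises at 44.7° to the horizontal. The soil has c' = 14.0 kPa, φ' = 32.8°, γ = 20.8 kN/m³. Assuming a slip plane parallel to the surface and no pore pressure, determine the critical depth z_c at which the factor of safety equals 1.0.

z_c = 3.86 m

Setting FS = 1.00 in FS = [c' + γz cos²β tanφ'] / [γz sinβ cosβ] and solving for z:
z = c' / [γ cosβ (FS·sinβ − cosβ·tanφ')]
  = 14.0 / [20.8·cos44.7°·(1.00·sin44.7° − cos44.7°·tan32.8°)]
  = 14.0 / [20.8·0.7108·(1.00·0.7034 − 0.7108·0.6445)]
  = 14.0 / 3.6269 = 3.860 m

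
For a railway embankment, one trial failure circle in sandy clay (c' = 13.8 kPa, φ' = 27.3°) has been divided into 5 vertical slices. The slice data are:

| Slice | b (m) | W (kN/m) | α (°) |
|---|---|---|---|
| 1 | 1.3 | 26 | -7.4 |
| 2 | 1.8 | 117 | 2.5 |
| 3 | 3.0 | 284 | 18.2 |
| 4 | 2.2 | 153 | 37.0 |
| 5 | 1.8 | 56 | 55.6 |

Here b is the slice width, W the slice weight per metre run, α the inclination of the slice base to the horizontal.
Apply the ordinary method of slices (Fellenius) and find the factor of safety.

Ordinary method of slices: FS = Σ[c'·Δl_i + (W_i cosα_i)·tanφ'] / Σ W_i sinα_i, with Δl_i = b_i / cosα_i.
Slice 1: Δl = 1.3/cos(-7.4°) = 1.311 m; N'_1 = 26·cos(-7.4°) = 25.8; c'Δl = 18.09; W sinα = -3.3
Slice 2: Δl = 1.8/cos2.5° = 1.802 m; N'_2 = 117·cos2.5° = 116.9; c'Δl = 24.86; W sinα = 5.1
Slice 3: Δl = 3.0/cos18.2° = 3.158 m; N'_3 = 284·cos18.2° = 269.8; c'Δl = 43.58; W sinα = 88.7
Slice 4: Δl = 2.2/cos37.0° = 2.755 m; N'_4 = 153·cos37.0° = 122.2; c'Δl = 38.01; W sinα = 92.1
Slice 5: Δl = 1.8/cos55.6° = 3.186 m; N'_5 = 56·cos55.6° = 31.6; c'Δl = 43.97; W sinα = 46.2
Σc'Δl = 168.5 kN/m; ΣN' = 566.3 kN/m; ΣW sinα = 228.7 kN/m
Resisting = 168.5 + 566.3·tan27.3° = 168.5 + 292.3 = 460.8 kN/m
FS = 460.8 / 228.7 = 2.015

FS = 2.01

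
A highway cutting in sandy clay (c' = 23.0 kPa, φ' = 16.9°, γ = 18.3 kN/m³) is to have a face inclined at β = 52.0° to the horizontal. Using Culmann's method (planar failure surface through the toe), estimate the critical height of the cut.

H_c = 20.84 m

Culmann's analysis gives the critical failure plane at α_cr = (β + φ')/2 = (52.0 + 16.9)/2 = 34.5°, and the critical height
H_c = (4c'/γ) · sinβ cosφ' / [1 − cos(β − φ')]
    = (4·23.0/18.3) · sin52.0°·cos16.9° / [1 − cos(35.1°)]
    = 5.027 · 0.7880·0.9568 / [1 − 0.8181]
    = 5.027 · 0.7540 / 0.1819
    = 20.84 m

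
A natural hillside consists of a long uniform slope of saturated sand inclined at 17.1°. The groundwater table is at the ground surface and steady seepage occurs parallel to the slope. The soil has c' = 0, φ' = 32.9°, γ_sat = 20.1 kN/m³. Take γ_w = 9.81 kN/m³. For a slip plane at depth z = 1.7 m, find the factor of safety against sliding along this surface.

FS = 1.08

With seepage parallel to the slope and the water table at the surface, the effective normal stress on the slip plane uses the buoyant unit weight γ' = γ_sat − γ_w while the driving shear stress uses γ_sat:
FS = [c' + γ' z cos²β tanφ'] / [γ_sat z sinβ cosβ]
(For c' = 0 this reduces to FS = (γ'/γ_sat)·tanφ'/tanβ.)
γ' = 20.1 − 9.81 = 10.29 kN/m³
Numerator = 0.0 + 10.29·1.7·cos²17.1°·tan32.9° = 0.0 + 10.29·1.7·0.9135·0.6469 = 10.338 kPa
Denominator = 20.1·1.7·sin17.1°·cos17.1° = 20.1·1.7·0.2940·0.9558 = 9.603 kPa
FS = 10.338 / 9.603 = 1.077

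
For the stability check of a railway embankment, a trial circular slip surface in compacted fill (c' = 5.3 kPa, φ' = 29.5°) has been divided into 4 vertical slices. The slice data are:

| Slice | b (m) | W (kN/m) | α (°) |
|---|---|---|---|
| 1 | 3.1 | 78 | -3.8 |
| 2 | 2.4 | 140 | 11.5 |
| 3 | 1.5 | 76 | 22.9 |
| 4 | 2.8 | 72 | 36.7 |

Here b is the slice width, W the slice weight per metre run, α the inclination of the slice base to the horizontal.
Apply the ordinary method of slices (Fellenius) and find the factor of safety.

Ordinary method of slices: FS = Σ[c'·Δl_i + (W_i cosα_i)·tanφ'] / Σ W_i sinα_i, with Δl_i = b_i / cosα_i.
Slice 1: Δl = 3.1/cos(-3.8°) = 3.107 m; N'_1 = 78·cos(-3.8°) = 77.8; c'Δl = 16.47; W sinα = -5.2
Slice 2: Δl = 2.4/cos11.5° = 2.449 m; N'_2 = 140·cos11.5° = 137.2; c'Δl = 12.98; W sinα = 27.9
Slice 3: Δl = 1.5/cos22.9° = 1.628 m; N'_3 = 76·cos22.9° = 70.0; c'Δl = 8.63; W sinα = 29.6
Slice 4: Δl = 2.8/cos36.7° = 3.492 m; N'_4 = 72·cos36.7° = 57.7; c'Δl = 18.51; W sinα = 43.0
Σc'Δl = 56.6 kN/m; ΣN' = 342.8 kN/m; ΣW sinα = 95.3 kN/m
Resisting = 56.6 + 342.8·tan29.5° = 56.6 + 193.9 = 250.5 kN/m
FS = 250.5 / 95.3 = 2.627

FS = 2.63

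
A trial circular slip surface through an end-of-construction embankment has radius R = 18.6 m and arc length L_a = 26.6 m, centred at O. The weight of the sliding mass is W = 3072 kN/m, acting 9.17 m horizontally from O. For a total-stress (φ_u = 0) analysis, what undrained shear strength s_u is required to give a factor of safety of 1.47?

s_u = 83.7 kPa

FS = s_u·L_a·R / (W·d), so s_u = FS·W·d / (L_a·R).
s_u = 1.47·3072·9.17 / (26.60·18.6) = 41410.3 / 494.76 = 83.70 kPa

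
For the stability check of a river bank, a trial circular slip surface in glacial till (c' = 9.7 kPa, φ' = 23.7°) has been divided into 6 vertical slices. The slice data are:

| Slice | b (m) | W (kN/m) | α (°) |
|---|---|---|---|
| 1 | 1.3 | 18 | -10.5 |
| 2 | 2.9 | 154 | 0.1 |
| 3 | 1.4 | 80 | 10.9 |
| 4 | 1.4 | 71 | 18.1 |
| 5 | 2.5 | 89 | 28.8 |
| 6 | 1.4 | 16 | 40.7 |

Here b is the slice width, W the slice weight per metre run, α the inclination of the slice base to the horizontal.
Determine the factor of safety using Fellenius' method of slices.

Ordinary method of slices: FS = Σ[c'·Δl_i + (W_i cosα_i)·tanφ'] / Σ W_i sinα_i, with Δl_i = b_i / cosα_i.
Slice 1: Δl = 1.3/cos(-10.5°) = 1.322 m; N'_1 = 18·cos(-10.5°) = 17.7; c'Δl = 12.82; W sinα = -3.3
Slice 2: Δl = 2.9/cos0.1° = 2.900 m; N'_2 = 154·cos0.1° = 154.0; c'Δl = 28.13; W sinα = 0.3
Slice 3: Δl = 1.4/cos10.9° = 1.426 m; N'_3 = 80·cos10.9° = 78.6; c'Δl = 13.83; W sinα = 15.1
Slice 4: Δl = 1.4/cos18.1° = 1.473 m; N'_4 = 71·cos18.1° = 67.5; c'Δl = 14.29; W sinα = 22.1
Slice 5: Δl = 2.5/cos28.8° = 2.853 m; N'_5 = 89·cos28.8° = 78.0; c'Δl = 27.67; W sinα = 42.9
Slice 6: Δl = 1.4/cos40.7° = 1.847 m; N'_6 = 16·cos40.7° = 12.1; c'Δl = 17.91; W sinα = 10.4
Σc'Δl = 114.7 kN/m; ΣN' = 407.9 kN/m; ΣW sinα = 87.5 kN/m
Resisting = 114.7 + 407.9·tan23.7° = 114.7 + 179.0 = 293.7 kN/m
FS = 293.7 / 87.5 = 3.357

FS = 3.36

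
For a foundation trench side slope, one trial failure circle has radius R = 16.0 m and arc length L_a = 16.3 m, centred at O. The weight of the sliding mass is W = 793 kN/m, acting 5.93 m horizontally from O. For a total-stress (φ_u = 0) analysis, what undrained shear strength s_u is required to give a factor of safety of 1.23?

s_u = 22.2 kPa

FS = s_u·L_a·R / (W·d), so s_u = FS·W·d / (L_a·R).
s_u = 1.23·793·5.93 / (16.30·16.0) = 5784.1 / 260.80 = 22.18 kPa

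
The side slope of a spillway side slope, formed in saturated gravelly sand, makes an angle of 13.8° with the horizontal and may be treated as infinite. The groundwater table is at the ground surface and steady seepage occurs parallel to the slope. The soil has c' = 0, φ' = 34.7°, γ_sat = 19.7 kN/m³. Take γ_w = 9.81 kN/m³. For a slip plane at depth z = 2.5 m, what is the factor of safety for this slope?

FS = 1.42

With seepage parallel to the slope and the water table at the surface, the effective normal stress on the slip plane uses the buoyant unit weight γ' = γ_sat − γ_w while the driving shear stress uses γ_sat:
FS = [c' + γ' z cos²β tanφ'] / [γ_sat z sinβ cosβ]
(For c' = 0 this reduces to FS = (γ'/γ_sat)·tanφ'/tanβ.)
γ' = 19.7 − 9.81 = 9.89 kN/m³
Numerator = 0.0 + 9.89·2.5·cos²13.8°·tan34.7° = 0.0 + 9.89·2.5·0.9431·0.6924 = 16.146 kPa
Denominator = 19.7·2.5·sin13.8°·cos13.8° = 19.7·2.5·0.2385·0.9711 = 11.409 kPa
FS = 16.146 / 11.409 = 1.415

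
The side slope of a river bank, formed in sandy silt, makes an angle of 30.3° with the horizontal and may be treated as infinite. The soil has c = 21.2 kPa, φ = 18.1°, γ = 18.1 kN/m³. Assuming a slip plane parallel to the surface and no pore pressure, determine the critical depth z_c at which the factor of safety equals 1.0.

z_c = 6.10 m

Setting FS = 1.00 in FS = [c + γz cos²β tanφ] / [γz sinβ cosβ] and solving for z:
z = c / [γ cosβ (FS·sinβ − cosβ·tanφ)]
  = 21.2 / [18.1·cos30.3°·(1.00·sin30.3° − cos30.3°·tan18.1°)]
  = 21.2 / [18.1·0.8634·(1.00·0.5045 − 0.8634·0.3269)]
  = 21.2 / 3.4744 = 6.102 m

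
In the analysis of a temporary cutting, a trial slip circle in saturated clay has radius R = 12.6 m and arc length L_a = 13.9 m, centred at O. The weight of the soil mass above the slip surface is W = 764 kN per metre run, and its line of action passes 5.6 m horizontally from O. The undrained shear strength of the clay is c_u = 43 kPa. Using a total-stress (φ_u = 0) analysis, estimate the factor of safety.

FS = 1.76

Taking moments about the centre O, the resisting moment is provided by the undrained shear strength acting along the arc:
M_R = c_u·L_a·R = 43·13.90·12.6 = 7531.0 kN·m/m
M_D = W·d = 764·5.6 = 4278.4 kN·m/m
FS = M_R / M_D = 7531.0 / 4278.4 = 1.760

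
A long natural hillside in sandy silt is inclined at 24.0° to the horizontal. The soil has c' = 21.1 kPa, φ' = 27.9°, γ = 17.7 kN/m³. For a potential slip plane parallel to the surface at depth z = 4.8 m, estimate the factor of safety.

For an infinite slope with a slip plane parallel to the surface (no pore pressure): FS = [c' + γz cos²β tanφ'] / [γz sinβ cosβ].
γz = 17.7·4.8 = 84.96 kN/m²
Numerator = 21.1 + 84.96·cos²24.0°·tan27.9° = 21.1 + 84.96·0.8346·0.5295 = 58.642 kPa
Denominator = 84.96·sin24.0°·cos24.0° = 84.96·0.4067·0.9135 = 31.569 kPa
FS = 58.642 / 31.569 = 1.858

FS = 1.86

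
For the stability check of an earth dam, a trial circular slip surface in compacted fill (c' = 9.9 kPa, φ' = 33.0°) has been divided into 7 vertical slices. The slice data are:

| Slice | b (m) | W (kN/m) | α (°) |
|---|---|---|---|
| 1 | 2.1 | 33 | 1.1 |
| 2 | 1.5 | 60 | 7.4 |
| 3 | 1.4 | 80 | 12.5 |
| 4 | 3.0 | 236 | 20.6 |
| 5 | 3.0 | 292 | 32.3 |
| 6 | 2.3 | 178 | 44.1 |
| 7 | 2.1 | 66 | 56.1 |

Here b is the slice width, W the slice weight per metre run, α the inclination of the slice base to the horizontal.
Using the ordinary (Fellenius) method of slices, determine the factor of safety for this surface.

FS = 1.60

Ordinary method of slices: FS = Σ[c'·Δl_i + (W_i cosα_i)·tanφ'] / Σ W_i sinα_i, with Δl_i = b_i / cosα_i.
Slice 1: Δl = 2.1/cos1.1° = 2.100 m; N'_1 = 33·cos1.1° = 33.0; c'Δl = 20.79; W sinα = 0.6
Slice 2: Δl = 1.5/cos7.4° = 1.513 m; N'_2 = 60·cos7.4° = 59.5; c'Δl = 14.97; W sinα = 7.7
Slice 3: Δl = 1.4/cos12.5° = 1.434 m; N'_3 = 80·cos12.5° = 78.1; c'Δl = 14.20; W sinα = 17.3
Slice 4: Δl = 3.0/cos20.6° = 3.205 m; N'_4 = 236·cos20.6° = 220.9; c'Δl = 31.73; W sinα = 83.0
Slice 5: Δl = 3.0/cos32.3° = 3.549 m; N'_5 = 292·cos32.3° = 246.8; c'Δl = 35.14; W sinα = 156.0
Slice 6: Δl = 2.3/cos44.1° = 3.203 m; N'_6 = 178·cos44.1° = 127.8; c'Δl = 31.71; W sinα = 123.9
Slice 7: Δl = 2.1/cos56.1° = 3.765 m; N'_7 = 66·cos56.1° = 36.8; c'Δl = 37.28; W sinα = 54.8
Σc'Δl = 185.8 kN/m; ΣN' = 803.0 kN/m; ΣW sinα = 443.4 kN/m
Resisting = 185.8 + 803.0·tan33.0° = 185.8 + 521.4 = 707.3 kN/m
FS = 707.3 / 443.4 = 1.595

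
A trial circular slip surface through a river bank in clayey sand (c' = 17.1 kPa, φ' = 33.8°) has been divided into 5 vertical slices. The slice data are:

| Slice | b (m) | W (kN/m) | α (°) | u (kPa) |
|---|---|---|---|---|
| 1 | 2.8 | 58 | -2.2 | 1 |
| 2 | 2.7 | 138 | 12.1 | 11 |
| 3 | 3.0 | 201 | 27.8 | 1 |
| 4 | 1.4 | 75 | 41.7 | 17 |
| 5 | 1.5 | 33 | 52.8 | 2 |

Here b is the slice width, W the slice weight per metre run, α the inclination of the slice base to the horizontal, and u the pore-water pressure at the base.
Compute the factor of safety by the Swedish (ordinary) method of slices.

Ordinary method of slices: FS = Σ[c'·Δl_i + (W_i cosα_i − u_i·Δl_i)·tanφ'] / Σ W_i sinα_i, with Δl_i = b_i / cosα_i.
Slice 1: Δl = 2.8/cos(-2.2°) = 2.802 m; N'_1 = 58·cos(-2.2°) − 1·2.802 = 55.2; c'Δl = 47.92; W sinα = -2.2
Slice 2: Δl = 2.7/cos12.1° = 2.761 m; N'_2 = 138·cos12.1° − 11·2.761 = 104.6; c'Δl = 47.22; W sinα = 28.9
Slice 3: Δl = 3.0/cos27.8° = 3.391 m; N'_3 = 201·cos27.8° − 1·3.391 = 174.4; c'Δl = 57.99; W sinα = 93.7
Slice 4: Δl = 1.4/cos41.7° = 1.875 m; N'_4 = 75·cos41.7° − 17·1.875 = 24.1; c'Δl = 32.06; W sinα = 49.9
Slice 5: Δl = 1.5/cos52.8° = 2.481 m; N'_5 = 33·cos52.8° − 2·2.481 = 15.0; c'Δl = 42.42; W sinα = 26.3
Σc'Δl = 227.6 kN/m; ΣN' = 373.2 kN/m; ΣW sinα = 196.6 kN/m
Resisting = 227.6 + 373.2·tan33.8° = 227.6 + 249.9 = 477.5 kN/m
FS = 477.5 / 196.6 = 2.428

FS = 2.43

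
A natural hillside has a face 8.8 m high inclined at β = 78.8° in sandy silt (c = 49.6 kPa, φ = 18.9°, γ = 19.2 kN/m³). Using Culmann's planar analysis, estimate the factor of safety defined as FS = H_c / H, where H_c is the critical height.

H_c = (4c/γ) · sinβ cosφ / [1 − cos(β − φ)]
    = (4·49.6/19.2) · sin78.8°·cos18.9° / [1 − cos59.9°]
    = 10.333 · 0.9281 / 0.4985 = 19.24 m
FS = H_c / H = 19.24 / 8.8 = 2.186

FS = 2.19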